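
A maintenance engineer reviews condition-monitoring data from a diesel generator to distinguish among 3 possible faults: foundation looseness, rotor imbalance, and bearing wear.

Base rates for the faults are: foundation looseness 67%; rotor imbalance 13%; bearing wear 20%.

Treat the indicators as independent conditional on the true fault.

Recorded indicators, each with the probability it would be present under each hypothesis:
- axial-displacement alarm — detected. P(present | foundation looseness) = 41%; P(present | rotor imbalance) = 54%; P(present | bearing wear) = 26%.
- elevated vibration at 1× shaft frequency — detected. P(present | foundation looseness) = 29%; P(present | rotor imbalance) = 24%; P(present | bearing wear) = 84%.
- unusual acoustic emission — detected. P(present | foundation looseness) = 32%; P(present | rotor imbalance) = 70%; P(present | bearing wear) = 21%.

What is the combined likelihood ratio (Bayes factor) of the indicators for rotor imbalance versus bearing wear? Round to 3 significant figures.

Joint likelihood of the indicator pattern under each hypothesis:
  rotor imbalance: 0.54 × 0.24 × 0.70 = 0.09072
  bearing wear: 0.26 × 0.84 × 0.21 = 0.045864
Bayes factor = 0.09072 / 0.045864 ≈ 1.98

1.98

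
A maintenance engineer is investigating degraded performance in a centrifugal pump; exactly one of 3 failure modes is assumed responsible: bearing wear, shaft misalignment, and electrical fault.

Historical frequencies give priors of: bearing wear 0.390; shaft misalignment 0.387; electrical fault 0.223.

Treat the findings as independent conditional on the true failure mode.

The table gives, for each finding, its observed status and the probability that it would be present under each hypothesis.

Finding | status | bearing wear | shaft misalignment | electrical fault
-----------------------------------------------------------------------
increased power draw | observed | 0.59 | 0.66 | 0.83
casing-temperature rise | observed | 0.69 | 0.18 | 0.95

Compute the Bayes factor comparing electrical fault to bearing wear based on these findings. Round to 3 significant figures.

1.94

Joint likelihood of the evidence pattern under each hypothesis:
  electrical fault: 0.83 × 0.95 = 0.7885
  bearing wear: 0.59 × 0.69 = 0.4071
Bayes factor = 0.7885 / 0.4071 ≈ 1.94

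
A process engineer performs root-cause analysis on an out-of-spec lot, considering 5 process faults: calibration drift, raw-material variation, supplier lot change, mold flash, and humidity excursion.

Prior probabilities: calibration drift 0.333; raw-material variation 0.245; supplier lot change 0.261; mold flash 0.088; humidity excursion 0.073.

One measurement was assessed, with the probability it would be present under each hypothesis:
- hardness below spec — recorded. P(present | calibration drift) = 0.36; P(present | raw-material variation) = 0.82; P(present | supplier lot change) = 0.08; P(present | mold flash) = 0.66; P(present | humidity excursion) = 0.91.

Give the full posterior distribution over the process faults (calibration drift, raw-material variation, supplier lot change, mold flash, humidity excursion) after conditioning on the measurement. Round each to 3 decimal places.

0.257, 0.431, 0.045, 0.125, 0.143

Multiply each prior by the likelihood of the measurement:
  calibration drift: 0.333 × 0.36 = 0.11988
  raw-material variation: 0.245 × 0.82 = 0.2009
  supplier lot change: 0.261 × 0.08 = 0.02088
  mold flash: 0.088 × 0.66 = 0.05808
  humidity excursion: 0.073 × 0.91 = 0.06643
Normalizing constant Z = 0.11988 + 0.2009 + 0.02088 + 0.05808 + 0.06643 = 0.46617.
P(calibration drift | evidence) = 0.11988 / 0.46617 ≈ 0.257
P(raw-material variation | evidence) = 0.2009 / 0.46617 ≈ 0.431
P(supplier lot change | evidence) = 0.02088 / 0.46617 ≈ 0.045
P(mold flash | evidence) = 0.05808 / 0.46617 ≈ 0.125
P(humidity excursion | evidence) = 0.06643 / 0.46617 ≈ 0.143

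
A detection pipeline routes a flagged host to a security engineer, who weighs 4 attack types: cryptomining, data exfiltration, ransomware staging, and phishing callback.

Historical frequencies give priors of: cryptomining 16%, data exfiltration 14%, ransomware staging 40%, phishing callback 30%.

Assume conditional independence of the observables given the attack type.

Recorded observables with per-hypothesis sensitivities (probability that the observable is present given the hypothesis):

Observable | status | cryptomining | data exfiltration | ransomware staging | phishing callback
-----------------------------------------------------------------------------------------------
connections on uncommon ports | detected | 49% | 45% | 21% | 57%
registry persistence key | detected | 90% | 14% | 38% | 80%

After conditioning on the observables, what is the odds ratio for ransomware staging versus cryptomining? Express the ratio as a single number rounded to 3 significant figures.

0.452

Unnormalized posterior weight (prior times the observable likelihoods) for each of the two hypotheses:
  ransomware staging: 0.40 × 0.21 × 0.38 = 0.03192
  cryptomining: 0.16 × 0.49 × 0.90 = 0.07056
Posterior odds = 0.03192 / 0.07056 ≈ 0.452.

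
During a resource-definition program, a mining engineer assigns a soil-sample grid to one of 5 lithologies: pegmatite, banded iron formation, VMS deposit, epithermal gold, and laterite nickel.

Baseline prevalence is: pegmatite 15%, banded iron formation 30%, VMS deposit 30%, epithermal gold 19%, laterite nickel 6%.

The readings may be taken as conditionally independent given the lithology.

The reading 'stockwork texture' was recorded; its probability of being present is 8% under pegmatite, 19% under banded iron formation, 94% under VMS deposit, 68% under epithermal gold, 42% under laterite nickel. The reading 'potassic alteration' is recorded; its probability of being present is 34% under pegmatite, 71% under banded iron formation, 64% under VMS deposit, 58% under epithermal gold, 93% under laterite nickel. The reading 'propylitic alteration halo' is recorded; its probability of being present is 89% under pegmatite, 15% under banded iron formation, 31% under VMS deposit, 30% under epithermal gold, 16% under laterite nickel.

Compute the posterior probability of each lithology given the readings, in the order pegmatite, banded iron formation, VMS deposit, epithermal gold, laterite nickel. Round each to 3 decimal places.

For each hypothesis, the unnormalized posterior weight is prior × product of the reading likelihoods:
  pegmatite: 0.15 × 0.08 × 0.34 × 0.89 = 0.0036312
  banded iron formation: 0.30 × 0.19 × 0.71 × 0.15 = 0.0060705
  VMS deposit: 0.30 × 0.94 × 0.64 × 0.31 = 0.055949
  epithermal gold: 0.19 × 0.68 × 0.58 × 0.30 = 0.022481
  laterite nickel: 0.06 × 0.42 × 0.93 × 0.16 = 0.0037498
Normalizing constant Z = 0.0036312 + 0.0060705 + 0.055949 + 0.022481 + 0.0037498 = 0.091881.
P(pegmatite | evidence) = 0.0036312 / 0.091881 ≈ 0.040
P(banded iron formation | evidence) = 0.0060705 / 0.091881 ≈ 0.066
P(VMS deposit | evidence) = 0.055949 / 0.091881 ≈ 0.609
P(epithermal gold | evidence) = 0.022481 / 0.091881 ≈ 0.245
P(laterite nickel | evidence) = 0.0037498 / 0.091881 ≈ 0.041

0.040, 0.066, 0.609, 0.245, 0.041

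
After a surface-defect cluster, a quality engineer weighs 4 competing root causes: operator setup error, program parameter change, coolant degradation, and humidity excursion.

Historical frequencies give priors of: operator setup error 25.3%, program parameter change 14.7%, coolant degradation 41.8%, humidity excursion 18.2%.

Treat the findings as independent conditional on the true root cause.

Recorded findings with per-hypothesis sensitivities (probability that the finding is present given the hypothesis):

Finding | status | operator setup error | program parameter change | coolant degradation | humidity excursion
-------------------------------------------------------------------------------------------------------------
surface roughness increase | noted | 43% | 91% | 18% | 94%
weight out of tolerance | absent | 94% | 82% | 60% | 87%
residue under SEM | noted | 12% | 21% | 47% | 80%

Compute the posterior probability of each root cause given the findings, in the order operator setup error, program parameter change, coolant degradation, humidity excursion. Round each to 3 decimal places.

By Bayes' rule with conditional independence, the unnormalized weight for each hypothesis is prior × ∏ likelihoods (using 1 − P(present | H) for each absent finding):
  operator setup error: 0.253 × 0.43 × (1 − 0.94) × 0.12 = 0.00078329
  program parameter change: 0.147 × 0.91 × (1 − 0.82) × 0.21 = 0.0050565
  coolant degradation: 0.418 × 0.18 × (1 − 0.60) × 0.47 = 0.014145
  humidity excursion: 0.182 × 0.94 × (1 − 0.87) × 0.80 = 0.017792
Marginal likelihood of the evidence = 0.037777.
P(operator setup error | evidence) = 0.00078329 / 0.037777 ≈ 0.021
P(program parameter change | evidence) = 0.0050565 / 0.037777 ≈ 0.134
P(coolant degradation | evidence) = 0.014145 / 0.037777 ≈ 0.374
P(humidity excursion | evidence) = 0.017792 / 0.037777 ≈ 0.471

0.021, 0.134, 0.374, 0.471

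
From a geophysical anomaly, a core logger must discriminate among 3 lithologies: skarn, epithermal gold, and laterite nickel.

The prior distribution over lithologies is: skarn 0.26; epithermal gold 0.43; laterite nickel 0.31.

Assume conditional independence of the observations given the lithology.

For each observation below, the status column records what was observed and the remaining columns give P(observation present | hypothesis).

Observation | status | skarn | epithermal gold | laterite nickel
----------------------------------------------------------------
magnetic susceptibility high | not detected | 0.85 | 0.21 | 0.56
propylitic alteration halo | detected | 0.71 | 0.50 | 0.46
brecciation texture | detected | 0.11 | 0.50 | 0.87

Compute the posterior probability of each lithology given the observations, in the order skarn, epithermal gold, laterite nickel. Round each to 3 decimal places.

By Bayes' rule with conditional independence, the unnormalized weight for each hypothesis is prior × ∏ likelihoods (using 1 − P(present | H) for each absent observation):
  skarn: 0.26 × (1 − 0.85) × 0.71 × 0.11 = 0.0030459
  epithermal gold: 0.43 × (1 − 0.21) × 0.50 × 0.50 = 0.084925
  laterite nickel: 0.31 × (1 − 0.56) × 0.46 × 0.87 = 0.054587
Normalizing constant Z = 0.0030459 + 0.084925 + 0.054587 = 0.14256.
P(skarn | evidence) = 0.0030459 / 0.14256 ≈ 0.021
P(epithermal gold | evidence) = 0.084925 / 0.14256 ≈ 0.596
P(laterite nickel | evidence) = 0.054587 / 0.14256 ≈ 0.383

0.021, 0.596, 0.383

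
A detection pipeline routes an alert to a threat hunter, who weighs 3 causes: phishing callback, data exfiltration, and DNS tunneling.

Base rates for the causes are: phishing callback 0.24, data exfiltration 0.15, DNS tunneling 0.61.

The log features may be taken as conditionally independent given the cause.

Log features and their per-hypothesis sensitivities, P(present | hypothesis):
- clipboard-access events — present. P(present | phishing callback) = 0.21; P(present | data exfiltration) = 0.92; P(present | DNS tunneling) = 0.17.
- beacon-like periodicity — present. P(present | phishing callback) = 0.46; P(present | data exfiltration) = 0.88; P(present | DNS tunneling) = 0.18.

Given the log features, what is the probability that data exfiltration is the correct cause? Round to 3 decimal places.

0.744

By Bayes' rule with conditional independence, the unnormalized weight for each hypothesis is prior × ∏ likelihoods:
  phishing callback: 0.24 × 0.21 × 0.46 = 0.023184
  data exfiltration: 0.15 × 0.92 × 0.88 = 0.12144
  DNS tunneling: 0.61 × 0.17 × 0.18 = 0.018666
The unnormalized weights sum to 0.16329.
P(data exfiltration | evidence) = 0.12144 / 0.16329 ≈ 0.744.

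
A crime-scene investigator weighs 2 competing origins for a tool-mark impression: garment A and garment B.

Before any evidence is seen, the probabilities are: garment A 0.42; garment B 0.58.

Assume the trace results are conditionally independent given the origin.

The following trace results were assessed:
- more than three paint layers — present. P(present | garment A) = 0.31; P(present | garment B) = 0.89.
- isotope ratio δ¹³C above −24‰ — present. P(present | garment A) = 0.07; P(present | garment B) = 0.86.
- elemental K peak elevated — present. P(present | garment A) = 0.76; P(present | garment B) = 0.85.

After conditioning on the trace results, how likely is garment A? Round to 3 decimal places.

By Bayes' rule with conditional independence, the unnormalized weight for each hypothesis is prior × ∏ likelihoods:
  garment A: 0.42 × 0.31 × 0.07 × 0.76 = 0.0069266
  garment B: 0.58 × 0.89 × 0.86 × 0.85 = 0.37734
Normalizing constant Z = 0.0069266 + 0.37734 = 0.38427.
P(garment A | evidence) = 0.0069266 / 0.38427 ≈ 0.018.

0.018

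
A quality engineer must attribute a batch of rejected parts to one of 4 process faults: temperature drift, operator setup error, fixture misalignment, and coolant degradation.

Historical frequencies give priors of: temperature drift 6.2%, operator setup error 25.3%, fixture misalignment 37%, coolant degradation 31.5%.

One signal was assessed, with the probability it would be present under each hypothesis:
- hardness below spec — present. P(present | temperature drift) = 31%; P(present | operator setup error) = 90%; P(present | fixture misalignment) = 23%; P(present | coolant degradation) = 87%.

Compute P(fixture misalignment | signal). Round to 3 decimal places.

For each hypothesis, the unnormalized posterior weight is prior × likelihood:
  temperature drift: 0.062 × 0.31 = 0.01922
  operator setup error: 0.253 × 0.90 = 0.2277
  fixture misalignment: 0.370 × 0.23 = 0.0851
  coolant degradation: 0.315 × 0.87 = 0.27405
The unnormalized weights sum to 0.60607.
P(fixture misalignment | evidence) = 0.0851 / 0.60607 ≈ 0.140.

0.140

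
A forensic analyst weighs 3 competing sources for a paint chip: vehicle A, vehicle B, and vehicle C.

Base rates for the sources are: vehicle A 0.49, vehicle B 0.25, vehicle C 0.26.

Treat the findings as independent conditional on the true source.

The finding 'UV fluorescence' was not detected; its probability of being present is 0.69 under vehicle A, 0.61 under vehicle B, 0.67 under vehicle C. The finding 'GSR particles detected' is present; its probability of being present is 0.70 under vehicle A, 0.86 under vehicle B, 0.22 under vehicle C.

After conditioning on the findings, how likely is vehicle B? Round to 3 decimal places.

0.401

Multiply each prior by the joint likelihood of the evidence pattern (using 1 − P(present | H) for each absent finding):
  vehicle A: 0.49 × (1 − 0.69) × 0.70 = 0.10633
  vehicle B: 0.25 × (1 − 0.61) × 0.86 = 0.08385
  vehicle C: 0.26 × (1 − 0.67) × 0.22 = 0.018876
The unnormalized weights sum to 0.20906.
P(vehicle B | evidence) = 0.08385 / 0.20906 ≈ 0.401.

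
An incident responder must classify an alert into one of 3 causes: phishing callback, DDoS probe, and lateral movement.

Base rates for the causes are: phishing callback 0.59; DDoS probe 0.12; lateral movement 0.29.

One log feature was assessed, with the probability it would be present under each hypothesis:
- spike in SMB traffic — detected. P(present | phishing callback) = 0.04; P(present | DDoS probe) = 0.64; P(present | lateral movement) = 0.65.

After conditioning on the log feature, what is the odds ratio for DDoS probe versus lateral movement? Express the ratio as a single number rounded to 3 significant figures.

Unnormalized posterior weight (prior times the log feature likelihood) for each of the two hypotheses:
  DDoS probe: 0.12 × 0.64 = 0.0768
  lateral movement: 0.29 × 0.65 = 0.1885
Posterior odds = 0.0768 / 0.1885 ≈ 0.407.

0.407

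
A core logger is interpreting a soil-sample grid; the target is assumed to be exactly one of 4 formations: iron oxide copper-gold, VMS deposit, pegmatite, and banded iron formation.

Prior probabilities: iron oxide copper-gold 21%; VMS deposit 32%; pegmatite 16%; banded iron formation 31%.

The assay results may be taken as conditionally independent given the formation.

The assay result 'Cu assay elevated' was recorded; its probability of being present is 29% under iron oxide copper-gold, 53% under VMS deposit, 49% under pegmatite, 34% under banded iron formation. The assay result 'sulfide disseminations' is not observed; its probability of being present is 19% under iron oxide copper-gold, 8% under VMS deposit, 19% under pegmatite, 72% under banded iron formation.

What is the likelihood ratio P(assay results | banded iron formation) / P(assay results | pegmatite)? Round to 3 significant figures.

0.240

The Bayes factor is the ratio of the joint likelihoods of the assay result pattern under the two hypotheses (using 1 − P(present | H) for each absent assay result).
  banded iron formation: 0.34 × (1 − 0.72) = 0.0952
  pegmatite: 0.49 × (1 − 0.19) = 0.3969
Bayes factor = 0.0952 / 0.3969 ≈ 0.240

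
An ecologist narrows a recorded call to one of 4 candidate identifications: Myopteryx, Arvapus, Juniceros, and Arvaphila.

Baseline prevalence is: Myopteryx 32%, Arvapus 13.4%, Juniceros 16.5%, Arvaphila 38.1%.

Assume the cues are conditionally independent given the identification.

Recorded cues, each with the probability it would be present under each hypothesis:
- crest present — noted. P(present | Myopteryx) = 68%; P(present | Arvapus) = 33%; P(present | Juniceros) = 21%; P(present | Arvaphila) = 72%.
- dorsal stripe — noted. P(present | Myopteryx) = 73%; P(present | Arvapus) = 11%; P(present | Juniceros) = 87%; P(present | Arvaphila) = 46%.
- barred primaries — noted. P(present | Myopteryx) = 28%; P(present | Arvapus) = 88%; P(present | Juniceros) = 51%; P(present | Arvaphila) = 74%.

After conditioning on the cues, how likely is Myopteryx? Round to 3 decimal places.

Multiply each prior by the joint likelihood of the cue pattern:
  Myopteryx: 0.320 × 0.68 × 0.73 × 0.28 = 0.044477
  Arvapus: 0.134 × 0.33 × 0.11 × 0.88 = 0.0042805
  Juniceros: 0.165 × 0.21 × 0.87 × 0.51 = 0.015374
  Arvaphila: 0.381 × 0.72 × 0.46 × 0.74 = 0.093379
The unnormalized weights sum to 0.15751.
P(Myopteryx | evidence) = 0.044477 / 0.15751 ≈ 0.282.

0.282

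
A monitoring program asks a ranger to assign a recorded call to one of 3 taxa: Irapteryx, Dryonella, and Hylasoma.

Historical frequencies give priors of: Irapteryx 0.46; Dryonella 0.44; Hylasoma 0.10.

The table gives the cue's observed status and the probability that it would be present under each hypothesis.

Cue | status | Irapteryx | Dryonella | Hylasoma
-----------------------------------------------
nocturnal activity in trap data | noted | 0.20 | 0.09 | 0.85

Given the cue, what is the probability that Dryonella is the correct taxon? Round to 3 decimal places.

0.183

By Bayes' rule, the unnormalized weight for each hypothesis is prior × likelihood:
  Irapteryx: 0.46 × 0.20 = 0.092
  Dryonella: 0.44 × 0.09 = 0.0396
  Hylasoma: 0.10 × 0.85 = 0.085
The unnormalized weights sum to 0.2166.
P(Dryonella | evidence) = 0.0396 / 0.2166 ≈ 0.183.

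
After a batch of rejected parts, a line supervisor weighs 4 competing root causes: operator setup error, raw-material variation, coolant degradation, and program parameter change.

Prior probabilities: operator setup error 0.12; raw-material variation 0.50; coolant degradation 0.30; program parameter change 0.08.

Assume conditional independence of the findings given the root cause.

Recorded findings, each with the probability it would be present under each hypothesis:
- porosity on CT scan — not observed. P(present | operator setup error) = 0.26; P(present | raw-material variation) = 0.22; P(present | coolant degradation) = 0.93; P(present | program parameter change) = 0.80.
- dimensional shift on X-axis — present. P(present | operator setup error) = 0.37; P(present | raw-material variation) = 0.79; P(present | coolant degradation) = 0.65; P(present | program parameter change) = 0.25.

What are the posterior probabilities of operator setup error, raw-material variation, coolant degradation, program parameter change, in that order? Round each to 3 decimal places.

0.092, 0.859, 0.038, 0.011

Multiply each prior by the joint likelihood of the evidence pattern (using 1 − P(present | H) for each absent finding):
  operator setup error: 0.12 × (1 − 0.26) × 0.37 = 0.032856
  raw-material variation: 0.50 × (1 − 0.22) × 0.79 = 0.3081
  coolant degradation: 0.30 × (1 − 0.93) × 0.65 = 0.01365
  program parameter change: 0.08 × (1 − 0.80) × 0.25 = 0.004
The unnormalized weights sum to 0.35861.
P(operator setup error | evidence) = 0.032856 / 0.35861 ≈ 0.092
P(raw-material variation | evidence) = 0.3081 / 0.35861 ≈ 0.859
P(coolant degradation | evidence) = 0.01365 / 0.35861 ≈ 0.038
P(program parameter change | evidence) = 0.004 / 0.35861 ≈ 0.011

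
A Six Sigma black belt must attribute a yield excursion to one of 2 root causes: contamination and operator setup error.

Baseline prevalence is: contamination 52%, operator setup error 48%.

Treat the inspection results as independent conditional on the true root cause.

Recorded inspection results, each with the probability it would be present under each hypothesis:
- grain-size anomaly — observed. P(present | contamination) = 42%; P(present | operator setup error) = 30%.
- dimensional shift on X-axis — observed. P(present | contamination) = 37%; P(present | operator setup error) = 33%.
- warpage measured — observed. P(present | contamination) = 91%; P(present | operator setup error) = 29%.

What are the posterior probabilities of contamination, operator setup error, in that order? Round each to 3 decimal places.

0.842, 0.158

By Bayes' rule with conditional independence, the unnormalized weight for each hypothesis is prior × ∏ likelihoods:
  contamination: 0.52 × 0.42 × 0.37 × 0.91 = 0.073535
  operator setup error: 0.48 × 0.30 × 0.33 × 0.29 = 0.013781
Marginal likelihood of the evidence = 0.087316.
P(contamination | evidence) = 0.073535 / 0.087316 ≈ 0.842
P(operator setup error | evidence) = 0.013781 / 0.087316 ≈ 0.158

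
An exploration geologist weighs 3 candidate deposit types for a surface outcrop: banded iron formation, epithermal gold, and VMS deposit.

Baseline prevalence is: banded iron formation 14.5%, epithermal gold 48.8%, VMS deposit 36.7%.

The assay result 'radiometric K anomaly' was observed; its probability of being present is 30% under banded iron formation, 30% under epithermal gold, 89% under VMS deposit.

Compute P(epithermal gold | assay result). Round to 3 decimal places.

0.283

For each hypothesis, the unnormalized posterior weight is prior × likelihood:
  banded iron formation: 0.145 × 0.30 = 0.0435
  epithermal gold: 0.488 × 0.30 = 0.1464
  VMS deposit: 0.367 × 0.89 = 0.32663
The unnormalized weights sum to 0.51653.
P(epithermal gold | evidence) = 0.1464 / 0.51653 ≈ 0.283.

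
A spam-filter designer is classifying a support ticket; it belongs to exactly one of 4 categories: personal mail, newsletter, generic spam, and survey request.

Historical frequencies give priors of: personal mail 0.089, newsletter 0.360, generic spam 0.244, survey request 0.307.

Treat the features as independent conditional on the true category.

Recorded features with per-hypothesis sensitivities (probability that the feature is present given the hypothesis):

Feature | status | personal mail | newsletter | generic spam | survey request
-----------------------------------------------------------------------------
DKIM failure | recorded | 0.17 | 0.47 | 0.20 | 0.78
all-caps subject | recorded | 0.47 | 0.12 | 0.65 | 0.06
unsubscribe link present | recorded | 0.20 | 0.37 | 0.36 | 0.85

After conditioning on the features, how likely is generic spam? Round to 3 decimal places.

0.351

Multiply each prior by the joint likelihood of the feature pattern:
  personal mail: 0.089 × 0.17 × 0.47 × 0.20 = 0.0014222
  newsletter: 0.360 × 0.47 × 0.12 × 0.37 = 0.0075125
  generic spam: 0.244 × 0.20 × 0.65 × 0.36 = 0.011419
  survey request: 0.307 × 0.78 × 0.06 × 0.85 = 0.012212
Marginal likelihood of the evidence = 0.032566.
P(generic spam | evidence) = 0.011419 / 0.032566 ≈ 0.351.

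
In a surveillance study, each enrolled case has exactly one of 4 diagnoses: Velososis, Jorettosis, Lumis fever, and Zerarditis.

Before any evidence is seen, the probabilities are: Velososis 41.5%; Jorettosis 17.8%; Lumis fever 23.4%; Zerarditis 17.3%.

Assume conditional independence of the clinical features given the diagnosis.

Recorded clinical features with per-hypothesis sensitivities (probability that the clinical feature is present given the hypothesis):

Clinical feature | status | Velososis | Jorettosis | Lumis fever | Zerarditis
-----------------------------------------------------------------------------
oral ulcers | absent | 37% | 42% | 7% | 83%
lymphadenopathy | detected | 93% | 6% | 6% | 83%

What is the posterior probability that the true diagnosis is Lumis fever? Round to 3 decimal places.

By Bayes' rule with conditional independence, the unnormalized weight for each hypothesis is prior × ∏ likelihoods (using 1 − P(present | H) for each absent clinical feature):
  Velososis: 0.415 × (1 − 0.37) × 0.93 = 0.24315
  Jorettosis: 0.178 × (1 − 0.42) × 0.06 = 0.0061944
  Lumis fever: 0.234 × (1 − 0.07) × 0.06 = 0.013057
  Zerarditis: 0.173 × (1 − 0.83) × 0.83 = 0.02441
The unnormalized weights sum to 0.28681.
P(Lumis fever | evidence) = 0.013057 / 0.28681 ≈ 0.046.

0.046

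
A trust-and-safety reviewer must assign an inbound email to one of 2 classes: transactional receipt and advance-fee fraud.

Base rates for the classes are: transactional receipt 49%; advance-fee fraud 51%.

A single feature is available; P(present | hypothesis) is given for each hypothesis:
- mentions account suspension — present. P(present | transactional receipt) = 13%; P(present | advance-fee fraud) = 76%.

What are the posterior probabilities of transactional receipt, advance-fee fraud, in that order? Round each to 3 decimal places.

0.141, 0.859

By Bayes' rule, the unnormalized weight for each hypothesis is prior × likelihood:
  transactional receipt: 0.49 × 0.13 = 0.0637
  advance-fee fraud: 0.51 × 0.76 = 0.3876
The unnormalized weights sum to 0.4513.
P(transactional receipt | evidence) = 0.0637 / 0.4513 ≈ 0.141
P(advance-fee fraud | evidence) = 0.3876 / 0.4513 ≈ 0.859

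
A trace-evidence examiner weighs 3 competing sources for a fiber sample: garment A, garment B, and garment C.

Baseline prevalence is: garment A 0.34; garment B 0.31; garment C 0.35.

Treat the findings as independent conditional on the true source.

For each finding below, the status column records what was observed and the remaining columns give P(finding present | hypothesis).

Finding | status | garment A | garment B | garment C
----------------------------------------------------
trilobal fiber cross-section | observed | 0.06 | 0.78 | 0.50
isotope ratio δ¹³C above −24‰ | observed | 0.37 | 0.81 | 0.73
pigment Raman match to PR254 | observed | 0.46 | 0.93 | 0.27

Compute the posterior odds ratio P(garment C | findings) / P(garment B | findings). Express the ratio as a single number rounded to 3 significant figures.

0.189

Posterior odds equal prior odds times the likelihood ratio; only the two competing hypotheses matter.
  garment C: 0.35 × 0.50 × 0.73 × 0.27 = 0.034493
  garment B: 0.31 × 0.78 × 0.81 × 0.93 = 0.18215
Odds(garment C : garment B) = 0.034493 / 0.18215 ≈ 0.189.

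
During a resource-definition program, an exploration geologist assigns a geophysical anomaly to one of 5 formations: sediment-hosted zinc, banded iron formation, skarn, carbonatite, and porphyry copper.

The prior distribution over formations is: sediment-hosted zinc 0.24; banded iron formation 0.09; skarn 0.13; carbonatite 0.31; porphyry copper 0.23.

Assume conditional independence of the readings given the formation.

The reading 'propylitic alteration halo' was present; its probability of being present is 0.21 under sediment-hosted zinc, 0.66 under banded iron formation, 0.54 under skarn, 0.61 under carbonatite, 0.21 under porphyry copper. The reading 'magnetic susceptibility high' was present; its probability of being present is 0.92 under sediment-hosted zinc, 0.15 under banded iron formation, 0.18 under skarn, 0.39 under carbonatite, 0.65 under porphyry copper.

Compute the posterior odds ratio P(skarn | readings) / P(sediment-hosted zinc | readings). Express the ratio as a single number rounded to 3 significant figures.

The normalizing constant cancels in an odds ratio, so compute prior × likelihood for the two hypotheses only:
  skarn: 0.13 × 0.54 × 0.18 = 0.012636
  sediment-hosted zinc: 0.24 × 0.21 × 0.92 = 0.046368
Posterior odds = 0.012636 / 0.046368 ≈ 0.273.

0.273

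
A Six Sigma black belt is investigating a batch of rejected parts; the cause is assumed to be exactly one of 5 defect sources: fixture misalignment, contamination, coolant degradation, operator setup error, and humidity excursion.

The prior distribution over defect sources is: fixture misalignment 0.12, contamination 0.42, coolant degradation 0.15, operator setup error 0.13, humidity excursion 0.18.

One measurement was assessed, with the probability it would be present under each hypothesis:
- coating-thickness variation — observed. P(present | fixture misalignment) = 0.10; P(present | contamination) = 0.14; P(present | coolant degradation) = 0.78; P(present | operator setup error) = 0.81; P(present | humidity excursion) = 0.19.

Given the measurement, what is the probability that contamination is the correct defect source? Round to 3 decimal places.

For each hypothesis, the unnormalized posterior weight is prior × likelihood:
  fixture misalignment: 0.12 × 0.10 = 0.012
  contamination: 0.42 × 0.14 = 0.0588
  coolant degradation: 0.15 × 0.78 = 0.117
  operator setup error: 0.13 × 0.81 = 0.1053
  humidity excursion: 0.18 × 0.19 = 0.0342
Normalizing constant Z = 0.012 + 0.0588 + 0.117 + 0.1053 + 0.0342 = 0.3273.
P(contamination | evidence) = 0.0588 / 0.3273 ≈ 0.180.

0.180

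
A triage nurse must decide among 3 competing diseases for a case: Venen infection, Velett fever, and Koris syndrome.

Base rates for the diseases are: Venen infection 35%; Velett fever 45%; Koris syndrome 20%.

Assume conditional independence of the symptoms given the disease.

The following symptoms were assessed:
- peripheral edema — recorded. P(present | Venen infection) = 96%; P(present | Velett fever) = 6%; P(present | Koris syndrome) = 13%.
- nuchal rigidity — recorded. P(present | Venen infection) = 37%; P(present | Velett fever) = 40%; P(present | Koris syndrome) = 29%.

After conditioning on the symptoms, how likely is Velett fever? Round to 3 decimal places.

0.076

By Bayes' rule with conditional independence, the unnormalized weight for each hypothesis is prior × ∏ likelihoods:
  Venen infection: 0.35 × 0.96 × 0.37 = 0.12432
  Velett fever: 0.45 × 0.06 × 0.40 = 0.0108
  Koris syndrome: 0.20 × 0.13 × 0.29 = 0.00754
Marginal likelihood of the evidence = 0.14266.
P(Velett fever | evidence) = 0.0108 / 0.14266 ≈ 0.076.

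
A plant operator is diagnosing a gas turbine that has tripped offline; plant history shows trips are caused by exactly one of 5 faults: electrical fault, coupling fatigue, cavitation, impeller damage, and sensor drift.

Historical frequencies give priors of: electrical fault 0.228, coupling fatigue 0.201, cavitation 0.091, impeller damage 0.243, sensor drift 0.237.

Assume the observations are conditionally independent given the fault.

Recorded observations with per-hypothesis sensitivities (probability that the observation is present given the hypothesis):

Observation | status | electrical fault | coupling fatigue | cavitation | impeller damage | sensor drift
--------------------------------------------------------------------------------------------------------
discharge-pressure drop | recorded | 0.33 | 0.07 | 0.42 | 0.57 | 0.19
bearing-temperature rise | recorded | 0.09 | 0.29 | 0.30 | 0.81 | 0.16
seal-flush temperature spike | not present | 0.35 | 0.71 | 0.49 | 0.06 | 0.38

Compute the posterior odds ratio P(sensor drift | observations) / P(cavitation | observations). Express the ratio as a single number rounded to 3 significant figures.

Posterior odds equal prior odds times the likelihood ratio; only the two competing hypotheses matter (using 1 − P(present | H) for each absent observation).
  sensor drift: 0.237 × 0.19 × 0.16 × (1 − 0.38) = 0.004467
  cavitation: 0.091 × 0.42 × 0.30 × (1 − 0.49) = 0.0058477
Odds(sensor drift : cavitation) = 0.004467 / 0.0058477 ≈ 0.764.

0.764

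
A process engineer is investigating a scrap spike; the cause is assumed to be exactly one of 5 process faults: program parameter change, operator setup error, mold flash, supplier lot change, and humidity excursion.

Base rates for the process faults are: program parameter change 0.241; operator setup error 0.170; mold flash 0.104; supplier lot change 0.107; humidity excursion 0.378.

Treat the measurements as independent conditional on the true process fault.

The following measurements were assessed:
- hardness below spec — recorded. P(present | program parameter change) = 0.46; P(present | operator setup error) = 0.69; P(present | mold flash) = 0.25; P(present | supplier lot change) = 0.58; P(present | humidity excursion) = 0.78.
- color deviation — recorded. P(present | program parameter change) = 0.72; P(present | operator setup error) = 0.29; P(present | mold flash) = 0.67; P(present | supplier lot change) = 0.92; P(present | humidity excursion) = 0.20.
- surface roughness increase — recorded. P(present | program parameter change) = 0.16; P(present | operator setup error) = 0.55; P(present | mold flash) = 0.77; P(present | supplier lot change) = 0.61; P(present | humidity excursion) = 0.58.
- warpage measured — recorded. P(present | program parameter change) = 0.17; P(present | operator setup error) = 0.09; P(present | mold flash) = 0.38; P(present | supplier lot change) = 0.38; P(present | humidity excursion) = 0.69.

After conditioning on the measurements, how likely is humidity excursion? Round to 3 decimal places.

0.515

For each hypothesis, the unnormalized posterior weight is prior × product of the measurement likelihoods:
  program parameter change: 0.241 × 0.46 × 0.72 × 0.16 × 0.17 = 0.0021711
  operator setup error: 0.170 × 0.69 × 0.29 × 0.55 × 0.09 = 0.0016838
  mold flash: 0.104 × 0.25 × 0.67 × 0.77 × 0.38 = 0.0050971
  supplier lot change: 0.107 × 0.58 × 0.92 × 0.61 × 0.38 = 0.013235
  humidity excursion: 0.378 × 0.78 × 0.20 × 0.58 × 0.69 = 0.023599
Normalizing constant Z = 0.0021711 + 0.0016838 + 0.0050971 + 0.013235 + 0.023599 = 0.045786.
P(humidity excursion | evidence) = 0.023599 / 0.045786 ≈ 0.515.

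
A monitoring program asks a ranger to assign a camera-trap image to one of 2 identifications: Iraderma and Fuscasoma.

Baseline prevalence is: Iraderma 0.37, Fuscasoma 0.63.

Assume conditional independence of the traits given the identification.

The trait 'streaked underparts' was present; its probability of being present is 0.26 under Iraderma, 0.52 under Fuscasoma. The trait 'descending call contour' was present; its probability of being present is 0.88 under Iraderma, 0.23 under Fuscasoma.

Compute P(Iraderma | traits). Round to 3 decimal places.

For each hypothesis, the unnormalized posterior weight is prior × product of the trait likelihoods:
  Iraderma: 0.37 × 0.26 × 0.88 = 0.084656
  Fuscasoma: 0.63 × 0.52 × 0.23 = 0.075348
Marginal likelihood of the evidence = 0.16.
P(Iraderma | evidence) = 0.084656 / 0.16 ≈ 0.529.

0.529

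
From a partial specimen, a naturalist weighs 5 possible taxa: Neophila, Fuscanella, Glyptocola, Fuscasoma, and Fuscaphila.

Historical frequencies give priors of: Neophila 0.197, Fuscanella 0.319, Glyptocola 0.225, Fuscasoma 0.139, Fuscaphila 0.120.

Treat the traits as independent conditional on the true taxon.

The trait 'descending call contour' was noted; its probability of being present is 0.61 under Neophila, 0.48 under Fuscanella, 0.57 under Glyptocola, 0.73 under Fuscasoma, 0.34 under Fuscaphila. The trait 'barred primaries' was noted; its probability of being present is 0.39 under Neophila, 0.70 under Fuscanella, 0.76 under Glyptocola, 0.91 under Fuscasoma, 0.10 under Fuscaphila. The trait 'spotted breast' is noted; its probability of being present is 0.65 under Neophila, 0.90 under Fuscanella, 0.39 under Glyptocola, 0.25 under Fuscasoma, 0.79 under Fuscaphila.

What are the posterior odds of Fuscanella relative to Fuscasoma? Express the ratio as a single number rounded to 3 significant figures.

4.18

The normalizing constant cancels in an odds ratio, so compute prior × likelihood for the two hypotheses only:
  Fuscanella: 0.319 × 0.48 × 0.70 × 0.90 = 0.096466
  Fuscasoma: 0.139 × 0.73 × 0.91 × 0.25 = 0.023084
Odds(Fuscanella : Fuscasoma) = 0.096466 / 0.023084 ≈ 4.18.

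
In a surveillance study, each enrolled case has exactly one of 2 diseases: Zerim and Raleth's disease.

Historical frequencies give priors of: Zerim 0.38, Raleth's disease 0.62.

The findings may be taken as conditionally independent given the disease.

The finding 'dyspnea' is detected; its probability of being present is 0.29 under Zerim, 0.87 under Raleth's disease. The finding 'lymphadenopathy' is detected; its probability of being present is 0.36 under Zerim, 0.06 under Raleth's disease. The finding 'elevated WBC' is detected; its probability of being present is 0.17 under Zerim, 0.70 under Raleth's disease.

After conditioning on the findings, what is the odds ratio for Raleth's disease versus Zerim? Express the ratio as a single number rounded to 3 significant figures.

Posterior odds equal prior odds times the likelihood ratio; only the two competing hypotheses matter.
  Raleth's disease: 0.62 × 0.87 × 0.06 × 0.70 = 0.022655
  Zerim: 0.38 × 0.29 × 0.36 × 0.17 = 0.0067442
Posterior odds = 0.022655 / 0.0067442 ≈ 3.36.

3.36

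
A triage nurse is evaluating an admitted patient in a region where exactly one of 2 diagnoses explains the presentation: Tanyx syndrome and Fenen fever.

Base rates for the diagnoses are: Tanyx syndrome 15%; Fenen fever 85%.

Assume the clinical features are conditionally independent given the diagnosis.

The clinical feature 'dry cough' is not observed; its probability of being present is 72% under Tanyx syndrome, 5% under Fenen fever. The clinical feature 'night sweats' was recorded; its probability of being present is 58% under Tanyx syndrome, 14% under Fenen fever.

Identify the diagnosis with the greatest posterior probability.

Fenen fever

Multiply each prior by the joint likelihood of the clinical feature pattern (using 1 − P(present | H) for each absent clinical feature):
  Tanyx syndrome: 0.15 × (1 − 0.72) × 0.58 = 0.02436
  Fenen fever: 0.85 × (1 − 0.05) × 0.14 = 0.11305
Normalizing constant Z = 0.02436 + 0.11305 = 0.13741.
P(Tanyx syndrome | evidence) ≈ 0.02436 / 0.13741 ≈ 0.177
P(Fenen fever | evidence) ≈ 0.11305 / 0.13741 ≈ 0.823
The largest is 0.823, so Fenen fever is most probable.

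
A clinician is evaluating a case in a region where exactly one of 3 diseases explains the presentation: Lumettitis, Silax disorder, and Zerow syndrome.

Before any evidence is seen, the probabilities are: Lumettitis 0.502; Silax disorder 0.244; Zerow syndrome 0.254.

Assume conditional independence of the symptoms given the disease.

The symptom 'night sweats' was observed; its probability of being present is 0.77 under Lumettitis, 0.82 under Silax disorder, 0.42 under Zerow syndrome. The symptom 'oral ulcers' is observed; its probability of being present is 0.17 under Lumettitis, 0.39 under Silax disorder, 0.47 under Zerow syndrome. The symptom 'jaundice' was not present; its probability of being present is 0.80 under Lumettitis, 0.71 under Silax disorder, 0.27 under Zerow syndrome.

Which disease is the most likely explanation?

Zerow syndrome

For each hypothesis, the unnormalized posterior weight is prior × product of the symptom likelihoods (using 1 − P(present | H) for each absent symptom):
  Lumettitis: 0.502 × 0.77 × 0.17 × (1 − 0.80) = 0.013142
  Silax disorder: 0.244 × 0.82 × 0.39 × (1 − 0.71) = 0.022629
  Zerow syndrome: 0.254 × 0.42 × 0.47 × (1 − 0.27) = 0.036602
Marginal likelihood of the evidence = 0.072373.
P(Lumettitis | evidence) ≈ 0.013142 / 0.072373 ≈ 0.182
P(Silax disorder | evidence) ≈ 0.022629 / 0.072373 ≈ 0.313
P(Zerow syndrome | evidence) ≈ 0.036602 / 0.072373 ≈ 0.506
The largest is 0.506, so Zerow syndrome is most probable.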